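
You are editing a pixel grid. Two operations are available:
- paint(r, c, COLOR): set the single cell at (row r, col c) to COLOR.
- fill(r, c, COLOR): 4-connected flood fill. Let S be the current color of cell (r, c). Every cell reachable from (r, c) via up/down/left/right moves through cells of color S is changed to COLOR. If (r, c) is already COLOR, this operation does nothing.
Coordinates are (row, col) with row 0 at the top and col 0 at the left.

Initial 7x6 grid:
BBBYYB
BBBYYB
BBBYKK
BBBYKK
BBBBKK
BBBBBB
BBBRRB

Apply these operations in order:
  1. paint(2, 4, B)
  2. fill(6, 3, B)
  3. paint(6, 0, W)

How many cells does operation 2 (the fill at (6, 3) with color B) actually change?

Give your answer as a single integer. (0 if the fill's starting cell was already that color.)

Answer: 2

Derivation:
After op 1 paint(2,4,B):
BBBYYB
BBBYYB
BBBYBK
BBBYKK
BBBBKK
BBBBBB
BBBRRB
After op 2 fill(6,3,B) [2 cells changed]:
BBBYYB
BBBYYB
BBBYBK
BBBYKK
BBBBKK
BBBBBB
BBBBBB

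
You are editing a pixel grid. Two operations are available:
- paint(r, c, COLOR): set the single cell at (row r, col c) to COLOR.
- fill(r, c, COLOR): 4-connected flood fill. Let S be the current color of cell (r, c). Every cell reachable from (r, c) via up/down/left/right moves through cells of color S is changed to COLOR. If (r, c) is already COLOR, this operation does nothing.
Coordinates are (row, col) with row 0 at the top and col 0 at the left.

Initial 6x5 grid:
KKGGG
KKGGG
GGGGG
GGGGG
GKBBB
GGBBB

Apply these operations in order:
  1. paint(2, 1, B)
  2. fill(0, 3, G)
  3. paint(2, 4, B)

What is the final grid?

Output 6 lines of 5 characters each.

After op 1 paint(2,1,B):
KKGGG
KKGGG
GBGGG
GGGGG
GKBBB
GGBBB
After op 2 fill(0,3,G) [0 cells changed]:
KKGGG
KKGGG
GBGGG
GGGGG
GKBBB
GGBBB
After op 3 paint(2,4,B):
KKGGG
KKGGG
GBGGB
GGGGG
GKBBB
GGBBB

Answer: KKGGG
KKGGG
GBGGB
GGGGG
GKBBB
GGBBB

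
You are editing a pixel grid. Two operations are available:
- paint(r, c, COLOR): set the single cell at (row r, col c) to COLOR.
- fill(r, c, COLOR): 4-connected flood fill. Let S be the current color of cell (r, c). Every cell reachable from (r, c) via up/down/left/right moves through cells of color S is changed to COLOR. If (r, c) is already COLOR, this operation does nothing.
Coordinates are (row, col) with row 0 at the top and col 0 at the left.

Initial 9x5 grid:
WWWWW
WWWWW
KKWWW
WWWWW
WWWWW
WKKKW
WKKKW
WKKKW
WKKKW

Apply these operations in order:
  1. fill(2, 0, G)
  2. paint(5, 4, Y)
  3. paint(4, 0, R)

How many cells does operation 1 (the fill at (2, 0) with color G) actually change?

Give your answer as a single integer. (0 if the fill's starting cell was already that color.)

After op 1 fill(2,0,G) [2 cells changed]:
WWWWW
WWWWW
GGWWW
WWWWW
WWWWW
WKKKW
WKKKW
WKKKW
WKKKW

Answer: 2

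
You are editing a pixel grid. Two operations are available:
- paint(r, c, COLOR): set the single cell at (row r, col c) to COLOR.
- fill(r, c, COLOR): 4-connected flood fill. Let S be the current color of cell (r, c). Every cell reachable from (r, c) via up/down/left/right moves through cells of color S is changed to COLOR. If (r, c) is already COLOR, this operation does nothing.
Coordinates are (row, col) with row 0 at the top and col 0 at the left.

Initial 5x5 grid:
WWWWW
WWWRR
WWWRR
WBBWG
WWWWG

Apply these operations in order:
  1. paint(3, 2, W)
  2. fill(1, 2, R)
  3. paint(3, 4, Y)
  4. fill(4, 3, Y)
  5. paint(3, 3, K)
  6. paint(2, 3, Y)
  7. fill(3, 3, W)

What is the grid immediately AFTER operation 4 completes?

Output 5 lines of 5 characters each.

Answer: YYYYY
YYYYY
YYYYY
YBYYY
YYYYG

Derivation:
After op 1 paint(3,2,W):
WWWWW
WWWRR
WWWRR
WBWWG
WWWWG
After op 2 fill(1,2,R) [18 cells changed]:
RRRRR
RRRRR
RRRRR
RBRRG
RRRRG
After op 3 paint(3,4,Y):
RRRRR
RRRRR
RRRRR
RBRRY
RRRRG
After op 4 fill(4,3,Y) [22 cells changed]:
YYYYY
YYYYY
YYYYY
YBYYY
YYYYG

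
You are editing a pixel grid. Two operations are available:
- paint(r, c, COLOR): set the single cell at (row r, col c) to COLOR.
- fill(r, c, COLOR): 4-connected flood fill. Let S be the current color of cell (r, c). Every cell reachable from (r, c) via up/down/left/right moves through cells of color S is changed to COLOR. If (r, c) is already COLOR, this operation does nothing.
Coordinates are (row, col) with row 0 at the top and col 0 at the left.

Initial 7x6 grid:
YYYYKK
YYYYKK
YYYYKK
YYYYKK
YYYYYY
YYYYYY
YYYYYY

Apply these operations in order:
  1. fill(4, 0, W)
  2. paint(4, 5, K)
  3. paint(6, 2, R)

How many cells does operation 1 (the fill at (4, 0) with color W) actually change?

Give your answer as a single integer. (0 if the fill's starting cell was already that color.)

Answer: 34

Derivation:
After op 1 fill(4,0,W) [34 cells changed]:
WWWWKK
WWWWKK
WWWWKK
WWWWKK
WWWWWW
WWWWWW
WWWWWW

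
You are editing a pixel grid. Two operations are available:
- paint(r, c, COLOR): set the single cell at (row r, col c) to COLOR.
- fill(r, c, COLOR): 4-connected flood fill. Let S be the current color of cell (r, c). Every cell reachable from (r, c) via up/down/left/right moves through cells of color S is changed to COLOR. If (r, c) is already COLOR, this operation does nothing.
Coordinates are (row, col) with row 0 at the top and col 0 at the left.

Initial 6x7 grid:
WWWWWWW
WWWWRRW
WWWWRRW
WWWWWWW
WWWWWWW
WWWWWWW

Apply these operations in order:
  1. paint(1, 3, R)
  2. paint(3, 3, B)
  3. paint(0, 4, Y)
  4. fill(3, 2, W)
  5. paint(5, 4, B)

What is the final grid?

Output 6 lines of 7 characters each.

Answer: WWWWYWW
WWWRRRW
WWWWRRW
WWWBWWW
WWWWWWW
WWWWBWW

Derivation:
After op 1 paint(1,3,R):
WWWWWWW
WWWRRRW
WWWWRRW
WWWWWWW
WWWWWWW
WWWWWWW
After op 2 paint(3,3,B):
WWWWWWW
WWWRRRW
WWWWRRW
WWWBWWW
WWWWWWW
WWWWWWW
After op 3 paint(0,4,Y):
WWWWYWW
WWWRRRW
WWWWRRW
WWWBWWW
WWWWWWW
WWWWWWW
After op 4 fill(3,2,W) [0 cells changed]:
WWWWYWW
WWWRRRW
WWWWRRW
WWWBWWW
WWWWWWW
WWWWWWW
After op 5 paint(5,4,B):
WWWWYWW
WWWRRRW
WWWWRRW
WWWBWWW
WWWWWWW
WWWWBWW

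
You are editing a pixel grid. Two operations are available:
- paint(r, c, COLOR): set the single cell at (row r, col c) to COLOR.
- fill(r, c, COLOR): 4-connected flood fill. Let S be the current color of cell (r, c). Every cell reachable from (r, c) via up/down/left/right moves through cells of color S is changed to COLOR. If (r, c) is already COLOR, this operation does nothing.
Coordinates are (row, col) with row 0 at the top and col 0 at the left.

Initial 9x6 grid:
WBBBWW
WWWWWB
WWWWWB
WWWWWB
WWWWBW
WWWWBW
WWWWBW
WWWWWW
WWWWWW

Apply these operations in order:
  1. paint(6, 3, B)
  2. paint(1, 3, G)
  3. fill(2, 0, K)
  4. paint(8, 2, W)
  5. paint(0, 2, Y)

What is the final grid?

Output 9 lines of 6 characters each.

After op 1 paint(6,3,B):
WBBBWW
WWWWWB
WWWWWB
WWWWWB
WWWWBW
WWWWBW
WWWBBW
WWWWWW
WWWWWW
After op 2 paint(1,3,G):
WBBBWW
WWWGWB
WWWWWB
WWWWWB
WWWWBW
WWWWBW
WWWBBW
WWWWWW
WWWWWW
After op 3 fill(2,0,K) [43 cells changed]:
KBBBKK
KKKGKB
KKKKKB
KKKKKB
KKKKBK
KKKKBK
KKKBBK
KKKKKK
KKKKKK
After op 4 paint(8,2,W):
KBBBKK
KKKGKB
KKKKKB
KKKKKB
KKKKBK
KKKKBK
KKKBBK
KKKKKK
KKWKKK
After op 5 paint(0,2,Y):
KBYBKK
KKKGKB
KKKKKB
KKKKKB
KKKKBK
KKKKBK
KKKBBK
KKKKKK
KKWKKK

Answer: KBYBKK
KKKGKB
KKKKKB
KKKKKB
KKKKBK
KKKKBK
KKKBBK
KKKKKK
KKWKKK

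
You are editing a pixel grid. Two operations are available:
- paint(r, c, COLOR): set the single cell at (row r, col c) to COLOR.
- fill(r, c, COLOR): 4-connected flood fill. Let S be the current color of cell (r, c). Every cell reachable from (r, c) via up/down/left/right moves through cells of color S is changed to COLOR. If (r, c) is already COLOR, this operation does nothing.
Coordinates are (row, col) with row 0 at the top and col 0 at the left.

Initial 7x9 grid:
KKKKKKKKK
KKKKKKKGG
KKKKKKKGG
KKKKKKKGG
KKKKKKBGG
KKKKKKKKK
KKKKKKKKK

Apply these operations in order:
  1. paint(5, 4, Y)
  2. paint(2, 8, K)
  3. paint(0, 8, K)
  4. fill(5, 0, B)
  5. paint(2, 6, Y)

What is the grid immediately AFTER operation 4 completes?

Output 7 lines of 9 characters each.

After op 1 paint(5,4,Y):
KKKKKKKKK
KKKKKKKGG
KKKKKKKGG
KKKKKKKGG
KKKKKKBGG
KKKKYKKKK
KKKKKKKKK
After op 2 paint(2,8,K):
KKKKKKKKK
KKKKKKKGG
KKKKKKKGK
KKKKKKKGG
KKKKKKBGG
KKKKYKKKK
KKKKKKKKK
After op 3 paint(0,8,K):
KKKKKKKKK
KKKKKKKGG
KKKKKKKGK
KKKKKKKGG
KKKKKKBGG
KKKKYKKKK
KKKKKKKKK
After op 4 fill(5,0,B) [53 cells changed]:
BBBBBBBBB
BBBBBBBGG
BBBBBBBGK
BBBBBBBGG
BBBBBBBGG
BBBBYBBBB
BBBBBBBBB

Answer: BBBBBBBBB
BBBBBBBGG
BBBBBBBGK
BBBBBBBGG
BBBBBBBGG
BBBBYBBBB
BBBBBBBBB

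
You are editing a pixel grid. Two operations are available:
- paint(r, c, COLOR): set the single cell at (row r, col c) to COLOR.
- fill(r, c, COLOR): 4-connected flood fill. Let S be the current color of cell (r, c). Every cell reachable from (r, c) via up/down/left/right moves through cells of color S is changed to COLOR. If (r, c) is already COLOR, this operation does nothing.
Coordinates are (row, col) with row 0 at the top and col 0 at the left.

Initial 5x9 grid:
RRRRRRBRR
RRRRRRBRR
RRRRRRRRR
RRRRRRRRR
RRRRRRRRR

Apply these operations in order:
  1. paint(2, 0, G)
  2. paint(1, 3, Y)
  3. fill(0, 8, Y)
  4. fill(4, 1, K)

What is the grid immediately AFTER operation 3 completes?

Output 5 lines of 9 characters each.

Answer: YYYYYYBYY
YYYYYYBYY
GYYYYYYYY
YYYYYYYYY
YYYYYYYYY

Derivation:
After op 1 paint(2,0,G):
RRRRRRBRR
RRRRRRBRR
GRRRRRRRR
RRRRRRRRR
RRRRRRRRR
After op 2 paint(1,3,Y):
RRRRRRBRR
RRRYRRBRR
GRRRRRRRR
RRRRRRRRR
RRRRRRRRR
After op 3 fill(0,8,Y) [41 cells changed]:
YYYYYYBYY
YYYYYYBYY
GYYYYYYYY
YYYYYYYYY
YYYYYYYYY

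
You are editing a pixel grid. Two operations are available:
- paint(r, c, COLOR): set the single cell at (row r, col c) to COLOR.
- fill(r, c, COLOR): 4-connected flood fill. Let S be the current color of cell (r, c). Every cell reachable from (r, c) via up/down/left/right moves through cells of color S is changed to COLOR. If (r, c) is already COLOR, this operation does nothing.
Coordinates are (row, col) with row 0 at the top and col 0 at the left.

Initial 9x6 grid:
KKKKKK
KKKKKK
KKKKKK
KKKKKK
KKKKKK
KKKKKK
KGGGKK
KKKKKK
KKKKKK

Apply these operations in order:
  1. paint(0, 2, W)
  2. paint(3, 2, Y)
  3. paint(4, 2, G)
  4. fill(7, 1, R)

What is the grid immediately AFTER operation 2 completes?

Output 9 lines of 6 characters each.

Answer: KKWKKK
KKKKKK
KKKKKK
KKYKKK
KKKKKK
KKKKKK
KGGGKK
KKKKKK
KKKKKK

Derivation:
After op 1 paint(0,2,W):
KKWKKK
KKKKKK
KKKKKK
KKKKKK
KKKKKK
KKKKKK
KGGGKK
KKKKKK
KKKKKK
After op 2 paint(3,2,Y):
KKWKKK
KKKKKK
KKKKKK
KKYKKK
KKKKKK
KKKKKK
KGGGKK
KKKKKK
KKKKKK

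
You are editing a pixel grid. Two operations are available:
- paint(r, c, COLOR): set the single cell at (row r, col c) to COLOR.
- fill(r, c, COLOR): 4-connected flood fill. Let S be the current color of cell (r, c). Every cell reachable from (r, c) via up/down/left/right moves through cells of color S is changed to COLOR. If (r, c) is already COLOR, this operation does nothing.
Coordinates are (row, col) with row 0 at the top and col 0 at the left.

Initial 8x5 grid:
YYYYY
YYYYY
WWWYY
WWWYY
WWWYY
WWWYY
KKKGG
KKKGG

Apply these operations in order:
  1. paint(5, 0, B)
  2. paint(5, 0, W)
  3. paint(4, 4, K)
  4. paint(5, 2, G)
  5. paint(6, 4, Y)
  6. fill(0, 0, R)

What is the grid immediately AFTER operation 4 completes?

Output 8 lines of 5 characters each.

After op 1 paint(5,0,B):
YYYYY
YYYYY
WWWYY
WWWYY
WWWYY
BWWYY
KKKGG
KKKGG
After op 2 paint(5,0,W):
YYYYY
YYYYY
WWWYY
WWWYY
WWWYY
WWWYY
KKKGG
KKKGG
After op 3 paint(4,4,K):
YYYYY
YYYYY
WWWYY
WWWYY
WWWYK
WWWYY
KKKGG
KKKGG
After op 4 paint(5,2,G):
YYYYY
YYYYY
WWWYY
WWWYY
WWWYK
WWGYY
KKKGG
KKKGG

Answer: YYYYY
YYYYY
WWWYY
WWWYY
WWWYK
WWGYY
KKKGG
KKKGG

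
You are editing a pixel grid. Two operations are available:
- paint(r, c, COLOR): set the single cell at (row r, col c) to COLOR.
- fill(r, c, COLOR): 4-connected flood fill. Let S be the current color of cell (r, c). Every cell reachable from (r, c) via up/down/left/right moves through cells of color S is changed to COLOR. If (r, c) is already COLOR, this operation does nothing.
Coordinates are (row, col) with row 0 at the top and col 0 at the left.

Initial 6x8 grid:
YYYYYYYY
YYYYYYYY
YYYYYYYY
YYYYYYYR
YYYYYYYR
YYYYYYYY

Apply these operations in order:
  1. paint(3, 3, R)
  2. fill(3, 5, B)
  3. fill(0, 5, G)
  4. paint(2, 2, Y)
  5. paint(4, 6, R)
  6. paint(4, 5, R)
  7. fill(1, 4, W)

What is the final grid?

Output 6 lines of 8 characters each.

Answer: WWWWWWWW
WWWWWWWW
WWYWWWWW
WWWRWWWR
WWWWWRRR
WWWWWWWW

Derivation:
After op 1 paint(3,3,R):
YYYYYYYY
YYYYYYYY
YYYYYYYY
YYYRYYYR
YYYYYYYR
YYYYYYYY
After op 2 fill(3,5,B) [45 cells changed]:
BBBBBBBB
BBBBBBBB
BBBBBBBB
BBBRBBBR
BBBBBBBR
BBBBBBBB
After op 3 fill(0,5,G) [45 cells changed]:
GGGGGGGG
GGGGGGGG
GGGGGGGG
GGGRGGGR
GGGGGGGR
GGGGGGGG
After op 4 paint(2,2,Y):
GGGGGGGG
GGGGGGGG
GGYGGGGG
GGGRGGGR
GGGGGGGR
GGGGGGGG
After op 5 paint(4,6,R):
GGGGGGGG
GGGGGGGG
GGYGGGGG
GGGRGGGR
GGGGGGRR
GGGGGGGG
After op 6 paint(4,5,R):
GGGGGGGG
GGGGGGGG
GGYGGGGG
GGGRGGGR
GGGGGRRR
GGGGGGGG
After op 7 fill(1,4,W) [42 cells changed]:
WWWWWWWW
WWWWWWWW
WWYWWWWW
WWWRWWWR
WWWWWRRR
WWWWWWWW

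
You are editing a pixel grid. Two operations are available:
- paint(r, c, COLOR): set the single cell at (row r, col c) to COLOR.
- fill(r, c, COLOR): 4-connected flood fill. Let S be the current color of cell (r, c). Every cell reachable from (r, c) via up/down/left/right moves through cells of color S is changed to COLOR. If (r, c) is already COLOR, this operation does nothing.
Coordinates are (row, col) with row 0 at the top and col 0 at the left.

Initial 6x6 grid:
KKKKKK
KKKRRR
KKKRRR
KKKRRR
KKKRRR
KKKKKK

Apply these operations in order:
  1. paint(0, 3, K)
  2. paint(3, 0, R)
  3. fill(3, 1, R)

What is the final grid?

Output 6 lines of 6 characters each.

After op 1 paint(0,3,K):
KKKKKK
KKKRRR
KKKRRR
KKKRRR
KKKRRR
KKKKKK
After op 2 paint(3,0,R):
KKKKKK
KKKRRR
KKKRRR
RKKRRR
KKKRRR
KKKKKK
After op 3 fill(3,1,R) [23 cells changed]:
RRRRRR
RRRRRR
RRRRRR
RRRRRR
RRRRRR
RRRRRR

Answer: RRRRRR
RRRRRR
RRRRRR
RRRRRR
RRRRRR
RRRRRR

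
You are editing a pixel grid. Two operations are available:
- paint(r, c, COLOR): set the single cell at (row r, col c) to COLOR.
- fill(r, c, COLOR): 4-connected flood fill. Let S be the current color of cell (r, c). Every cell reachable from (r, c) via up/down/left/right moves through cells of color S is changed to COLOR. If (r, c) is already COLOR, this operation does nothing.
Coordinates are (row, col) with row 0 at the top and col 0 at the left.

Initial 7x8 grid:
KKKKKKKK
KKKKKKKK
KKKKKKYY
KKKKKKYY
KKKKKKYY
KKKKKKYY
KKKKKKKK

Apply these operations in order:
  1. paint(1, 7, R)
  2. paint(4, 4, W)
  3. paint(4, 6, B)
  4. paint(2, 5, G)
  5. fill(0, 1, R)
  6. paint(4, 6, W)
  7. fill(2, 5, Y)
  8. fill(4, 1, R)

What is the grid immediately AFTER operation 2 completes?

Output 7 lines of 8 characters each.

Answer: KKKKKKKK
KKKKKKKR
KKKKKKYY
KKKKKKYY
KKKKWKYY
KKKKKKYY
KKKKKKKK

Derivation:
After op 1 paint(1,7,R):
KKKKKKKK
KKKKKKKR
KKKKKKYY
KKKKKKYY
KKKKKKYY
KKKKKKYY
KKKKKKKK
After op 2 paint(4,4,W):
KKKKKKKK
KKKKKKKR
KKKKKKYY
KKKKKKYY
KKKKWKYY
KKKKKKYY
KKKKKKKK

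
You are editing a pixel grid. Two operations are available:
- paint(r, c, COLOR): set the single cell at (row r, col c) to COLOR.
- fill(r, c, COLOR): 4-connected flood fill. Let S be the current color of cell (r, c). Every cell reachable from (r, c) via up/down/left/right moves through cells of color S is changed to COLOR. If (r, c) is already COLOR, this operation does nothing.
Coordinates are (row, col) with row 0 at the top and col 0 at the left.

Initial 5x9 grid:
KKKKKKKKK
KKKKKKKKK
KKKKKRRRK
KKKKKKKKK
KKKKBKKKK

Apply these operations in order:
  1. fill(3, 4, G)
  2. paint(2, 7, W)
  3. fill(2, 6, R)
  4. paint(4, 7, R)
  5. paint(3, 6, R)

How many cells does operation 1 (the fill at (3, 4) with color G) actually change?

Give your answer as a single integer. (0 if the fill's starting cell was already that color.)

Answer: 41

Derivation:
After op 1 fill(3,4,G) [41 cells changed]:
GGGGGGGGG
GGGGGGGGG
GGGGGRRRG
GGGGGGGGG
GGGGBGGGG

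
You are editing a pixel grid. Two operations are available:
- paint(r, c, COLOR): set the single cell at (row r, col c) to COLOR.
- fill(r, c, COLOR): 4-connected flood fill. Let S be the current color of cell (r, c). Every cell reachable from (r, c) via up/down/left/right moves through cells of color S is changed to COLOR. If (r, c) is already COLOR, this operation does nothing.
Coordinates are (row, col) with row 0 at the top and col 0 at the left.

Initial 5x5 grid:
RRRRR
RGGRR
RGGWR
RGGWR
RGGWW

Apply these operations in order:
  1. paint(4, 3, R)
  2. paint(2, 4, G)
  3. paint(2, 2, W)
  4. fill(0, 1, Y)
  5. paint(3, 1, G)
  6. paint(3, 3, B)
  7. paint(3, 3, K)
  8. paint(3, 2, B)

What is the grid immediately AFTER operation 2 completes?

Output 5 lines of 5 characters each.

After op 1 paint(4,3,R):
RRRRR
RGGRR
RGGWR
RGGWR
RGGRW
After op 2 paint(2,4,G):
RRRRR
RGGRR
RGGWG
RGGWR
RGGRW

Answer: RRRRR
RGGRR
RGGWG
RGGWR
RGGRW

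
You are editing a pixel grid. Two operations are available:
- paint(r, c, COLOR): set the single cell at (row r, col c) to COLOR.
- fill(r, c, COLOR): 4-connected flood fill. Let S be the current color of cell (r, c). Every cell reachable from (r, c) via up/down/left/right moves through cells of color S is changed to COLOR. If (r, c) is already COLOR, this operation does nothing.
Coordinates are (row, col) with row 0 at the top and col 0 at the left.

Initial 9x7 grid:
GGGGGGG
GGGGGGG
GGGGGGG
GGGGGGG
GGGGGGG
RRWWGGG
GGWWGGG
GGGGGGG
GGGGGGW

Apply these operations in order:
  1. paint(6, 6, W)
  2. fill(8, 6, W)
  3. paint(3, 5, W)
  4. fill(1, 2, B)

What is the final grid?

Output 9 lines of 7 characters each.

Answer: BBBBBBB
BBBBBBB
BBBBBBB
BBBBBWB
BBBBBBB
RRWWBBB
BBWWBBW
BBBBBBB
BBBBBBW

Derivation:
After op 1 paint(6,6,W):
GGGGGGG
GGGGGGG
GGGGGGG
GGGGGGG
GGGGGGG
RRWWGGG
GGWWGGW
GGGGGGG
GGGGGGW
After op 2 fill(8,6,W) [0 cells changed]:
GGGGGGG
GGGGGGG
GGGGGGG
GGGGGGG
GGGGGGG
RRWWGGG
GGWWGGW
GGGGGGG
GGGGGGW
After op 3 paint(3,5,W):
GGGGGGG
GGGGGGG
GGGGGGG
GGGGGWG
GGGGGGG
RRWWGGG
GGWWGGW
GGGGGGG
GGGGGGW
After op 4 fill(1,2,B) [54 cells changed]:
BBBBBBB
BBBBBBB
BBBBBBB
BBBBBWB
BBBBBBB
RRWWBBB
BBWWBBW
BBBBBBB
BBBBBBW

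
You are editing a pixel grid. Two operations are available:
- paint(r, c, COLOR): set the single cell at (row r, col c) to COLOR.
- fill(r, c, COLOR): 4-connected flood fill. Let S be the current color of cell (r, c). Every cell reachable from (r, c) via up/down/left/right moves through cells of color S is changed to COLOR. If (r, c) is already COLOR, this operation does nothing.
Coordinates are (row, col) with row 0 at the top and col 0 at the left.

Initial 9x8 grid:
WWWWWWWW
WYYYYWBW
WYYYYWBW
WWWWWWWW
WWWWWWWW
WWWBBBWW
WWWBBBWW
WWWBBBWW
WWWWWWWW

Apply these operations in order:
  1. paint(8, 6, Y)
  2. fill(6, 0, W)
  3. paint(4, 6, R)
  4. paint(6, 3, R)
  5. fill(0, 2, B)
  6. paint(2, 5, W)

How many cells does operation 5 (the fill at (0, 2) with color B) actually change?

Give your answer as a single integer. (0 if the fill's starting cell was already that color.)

Answer: 51

Derivation:
After op 1 paint(8,6,Y):
WWWWWWWW
WYYYYWBW
WYYYYWBW
WWWWWWWW
WWWWWWWW
WWWBBBWW
WWWBBBWW
WWWBBBWW
WWWWWWYW
After op 2 fill(6,0,W) [0 cells changed]:
WWWWWWWW
WYYYYWBW
WYYYYWBW
WWWWWWWW
WWWWWWWW
WWWBBBWW
WWWBBBWW
WWWBBBWW
WWWWWWYW
After op 3 paint(4,6,R):
WWWWWWWW
WYYYYWBW
WYYYYWBW
WWWWWWWW
WWWWWWRW
WWWBBBWW
WWWBBBWW
WWWBBBWW
WWWWWWYW
After op 4 paint(6,3,R):
WWWWWWWW
WYYYYWBW
WYYYYWBW
WWWWWWWW
WWWWWWRW
WWWBBBWW
WWWRBBWW
WWWBBBWW
WWWWWWYW
After op 5 fill(0,2,B) [51 cells changed]:
BBBBBBBB
BYYYYBBB
BYYYYBBB
BBBBBBBB
BBBBBBRB
BBBBBBBB
BBBRBBBB
BBBBBBBB
BBBBBBYB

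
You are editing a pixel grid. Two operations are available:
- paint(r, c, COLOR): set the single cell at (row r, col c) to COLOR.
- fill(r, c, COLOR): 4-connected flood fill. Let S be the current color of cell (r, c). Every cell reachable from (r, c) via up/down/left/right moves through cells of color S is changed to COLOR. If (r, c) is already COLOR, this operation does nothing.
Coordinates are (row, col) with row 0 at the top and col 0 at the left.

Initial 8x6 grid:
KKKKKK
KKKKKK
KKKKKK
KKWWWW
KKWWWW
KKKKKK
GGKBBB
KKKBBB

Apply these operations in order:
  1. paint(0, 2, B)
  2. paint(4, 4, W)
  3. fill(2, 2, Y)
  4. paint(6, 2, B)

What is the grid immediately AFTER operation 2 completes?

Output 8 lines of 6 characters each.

After op 1 paint(0,2,B):
KKBKKK
KKKKKK
KKKKKK
KKWWWW
KKWWWW
KKKKKK
GGKBBB
KKKBBB
After op 2 paint(4,4,W):
KKBKKK
KKKKKK
KKKKKK
KKWWWW
KKWWWW
KKKKKK
GGKBBB
KKKBBB

Answer: KKBKKK
KKKKKK
KKKKKK
KKWWWW
KKWWWW
KKKKKK
GGKBBB
KKKBBB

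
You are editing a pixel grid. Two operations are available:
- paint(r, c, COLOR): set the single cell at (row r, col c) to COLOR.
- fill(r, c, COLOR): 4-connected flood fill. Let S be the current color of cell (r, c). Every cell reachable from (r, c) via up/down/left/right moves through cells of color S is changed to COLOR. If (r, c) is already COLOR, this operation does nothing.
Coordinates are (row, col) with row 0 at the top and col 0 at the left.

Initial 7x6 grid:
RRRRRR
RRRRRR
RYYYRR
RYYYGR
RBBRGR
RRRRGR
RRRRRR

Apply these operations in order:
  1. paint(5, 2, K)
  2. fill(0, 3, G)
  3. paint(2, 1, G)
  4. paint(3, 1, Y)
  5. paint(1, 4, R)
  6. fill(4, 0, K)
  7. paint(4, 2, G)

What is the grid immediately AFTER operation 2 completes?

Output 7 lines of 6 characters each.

After op 1 paint(5,2,K):
RRRRRR
RRRRRR
RYYYRR
RYYYGR
RBBRGR
RRKRGR
RRRRRR
After op 2 fill(0,3,G) [30 cells changed]:
GGGGGG
GGGGGG
GYYYGG
GYYYGG
GBBGGG
GGKGGG
GGGGGG

Answer: GGGGGG
GGGGGG
GYYYGG
GYYYGG
GBBGGG
GGKGGG
GGGGGG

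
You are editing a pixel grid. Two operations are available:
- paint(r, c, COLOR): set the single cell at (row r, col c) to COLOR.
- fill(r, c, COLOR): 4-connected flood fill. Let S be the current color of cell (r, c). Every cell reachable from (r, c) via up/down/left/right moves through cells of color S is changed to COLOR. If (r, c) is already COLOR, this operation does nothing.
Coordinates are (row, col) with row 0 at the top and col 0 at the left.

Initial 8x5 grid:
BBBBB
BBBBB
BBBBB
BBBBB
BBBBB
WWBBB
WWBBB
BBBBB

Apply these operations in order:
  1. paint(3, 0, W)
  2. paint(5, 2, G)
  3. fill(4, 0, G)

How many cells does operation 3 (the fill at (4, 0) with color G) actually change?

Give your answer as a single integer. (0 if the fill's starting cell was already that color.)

After op 1 paint(3,0,W):
BBBBB
BBBBB
BBBBB
WBBBB
BBBBB
WWBBB
WWBBB
BBBBB
After op 2 paint(5,2,G):
BBBBB
BBBBB
BBBBB
WBBBB
BBBBB
WWGBB
WWBBB
BBBBB
After op 3 fill(4,0,G) [34 cells changed]:
GGGGG
GGGGG
GGGGG
WGGGG
GGGGG
WWGGG
WWGGG
GGGGG

Answer: 34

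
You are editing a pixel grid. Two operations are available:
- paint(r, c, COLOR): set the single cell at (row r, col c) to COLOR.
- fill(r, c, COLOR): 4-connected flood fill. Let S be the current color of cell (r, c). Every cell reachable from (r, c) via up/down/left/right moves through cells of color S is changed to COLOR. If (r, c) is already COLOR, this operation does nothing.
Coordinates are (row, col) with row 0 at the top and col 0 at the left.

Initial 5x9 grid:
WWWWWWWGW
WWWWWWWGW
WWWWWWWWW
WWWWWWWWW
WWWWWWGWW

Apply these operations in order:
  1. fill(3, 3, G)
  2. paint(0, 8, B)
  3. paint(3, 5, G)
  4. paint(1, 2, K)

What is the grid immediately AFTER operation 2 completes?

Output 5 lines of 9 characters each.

Answer: GGGGGGGGB
GGGGGGGGG
GGGGGGGGG
GGGGGGGGG
GGGGGGGGG

Derivation:
After op 1 fill(3,3,G) [42 cells changed]:
GGGGGGGGG
GGGGGGGGG
GGGGGGGGG
GGGGGGGGG
GGGGGGGGG
After op 2 paint(0,8,B):
GGGGGGGGB
GGGGGGGGG
GGGGGGGGG
GGGGGGGGG
GGGGGGGGG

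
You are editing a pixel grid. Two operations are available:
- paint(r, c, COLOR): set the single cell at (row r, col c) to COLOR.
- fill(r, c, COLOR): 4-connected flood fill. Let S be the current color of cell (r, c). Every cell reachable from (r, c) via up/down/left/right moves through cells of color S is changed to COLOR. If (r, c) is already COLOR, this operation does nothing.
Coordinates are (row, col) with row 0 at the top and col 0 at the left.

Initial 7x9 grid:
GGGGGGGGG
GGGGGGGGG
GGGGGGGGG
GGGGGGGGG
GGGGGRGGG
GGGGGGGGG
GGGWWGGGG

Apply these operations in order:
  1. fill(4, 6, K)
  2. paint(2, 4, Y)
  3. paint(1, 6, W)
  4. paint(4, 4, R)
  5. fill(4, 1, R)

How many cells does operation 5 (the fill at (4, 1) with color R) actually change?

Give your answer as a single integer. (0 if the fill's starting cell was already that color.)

Answer: 57

Derivation:
After op 1 fill(4,6,K) [60 cells changed]:
KKKKKKKKK
KKKKKKKKK
KKKKKKKKK
KKKKKKKKK
KKKKKRKKK
KKKKKKKKK
KKKWWKKKK
After op 2 paint(2,4,Y):
KKKKKKKKK
KKKKKKKKK
KKKKYKKKK
KKKKKKKKK
KKKKKRKKK
KKKKKKKKK
KKKWWKKKK
After op 3 paint(1,6,W):
KKKKKKKKK
KKKKKKWKK
KKKKYKKKK
KKKKKKKKK
KKKKKRKKK
KKKKKKKKK
KKKWWKKKK
After op 4 paint(4,4,R):
KKKKKKKKK
KKKKKKWKK
KKKKYKKKK
KKKKKKKKK
KKKKRRKKK
KKKKKKKKK
KKKWWKKKK
After op 5 fill(4,1,R) [57 cells changed]:
RRRRRRRRR
RRRRRRWRR
RRRRYRRRR
RRRRRRRRR
RRRRRRRRR
RRRRRRRRR
RRRWWRRRR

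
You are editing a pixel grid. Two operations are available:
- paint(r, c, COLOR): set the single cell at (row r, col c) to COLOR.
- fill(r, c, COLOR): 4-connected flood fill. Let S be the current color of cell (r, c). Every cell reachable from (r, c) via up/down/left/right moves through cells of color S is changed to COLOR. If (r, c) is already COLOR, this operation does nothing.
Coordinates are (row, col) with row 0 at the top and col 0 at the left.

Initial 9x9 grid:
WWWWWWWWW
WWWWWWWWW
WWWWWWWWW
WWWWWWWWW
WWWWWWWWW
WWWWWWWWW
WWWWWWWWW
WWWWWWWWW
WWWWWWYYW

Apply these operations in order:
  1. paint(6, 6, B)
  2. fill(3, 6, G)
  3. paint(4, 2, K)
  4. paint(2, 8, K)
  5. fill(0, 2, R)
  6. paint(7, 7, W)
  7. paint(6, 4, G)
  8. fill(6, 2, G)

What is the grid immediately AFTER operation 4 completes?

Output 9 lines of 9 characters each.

Answer: GGGGGGGGG
GGGGGGGGG
GGGGGGGGK
GGGGGGGGG
GGKGGGGGG
GGGGGGGGG
GGGGGGBGG
GGGGGGGGG
GGGGGGYYG

Derivation:
After op 1 paint(6,6,B):
WWWWWWWWW
WWWWWWWWW
WWWWWWWWW
WWWWWWWWW
WWWWWWWWW
WWWWWWWWW
WWWWWWBWW
WWWWWWWWW
WWWWWWYYW
After op 2 fill(3,6,G) [78 cells changed]:
GGGGGGGGG
GGGGGGGGG
GGGGGGGGG
GGGGGGGGG
GGGGGGGGG
GGGGGGGGG
GGGGGGBGG
GGGGGGGGG
GGGGGGYYG
After op 3 paint(4,2,K):
GGGGGGGGG
GGGGGGGGG
GGGGGGGGG
GGGGGGGGG
GGKGGGGGG
GGGGGGGGG
GGGGGGBGG
GGGGGGGGG
GGGGGGYYG
After op 4 paint(2,8,K):
GGGGGGGGG
GGGGGGGGG
GGGGGGGGK
GGGGGGGGG
GGKGGGGGG
GGGGGGGGG
GGGGGGBGG
GGGGGGGGG
GGGGGGYYG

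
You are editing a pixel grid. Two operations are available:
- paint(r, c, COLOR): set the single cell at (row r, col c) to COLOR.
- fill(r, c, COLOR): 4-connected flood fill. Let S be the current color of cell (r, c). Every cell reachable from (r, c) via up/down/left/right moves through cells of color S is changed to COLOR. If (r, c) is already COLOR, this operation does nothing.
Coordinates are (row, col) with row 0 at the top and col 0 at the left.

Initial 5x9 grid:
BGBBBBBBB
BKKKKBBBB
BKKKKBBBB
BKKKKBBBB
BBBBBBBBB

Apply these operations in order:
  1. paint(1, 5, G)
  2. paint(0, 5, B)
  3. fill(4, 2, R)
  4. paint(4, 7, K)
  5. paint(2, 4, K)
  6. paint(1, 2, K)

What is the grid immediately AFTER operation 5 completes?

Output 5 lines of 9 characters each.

Answer: RGRRRRRRR
RKKKKGRRR
RKKKKRRRR
RKKKKRRRR
RRRRRRRKR

Derivation:
After op 1 paint(1,5,G):
BGBBBBBBB
BKKKKGBBB
BKKKKBBBB
BKKKKBBBB
BBBBBBBBB
After op 2 paint(0,5,B):
BGBBBBBBB
BKKKKGBBB
BKKKKBBBB
BKKKKBBBB
BBBBBBBBB
After op 3 fill(4,2,R) [31 cells changed]:
RGRRRRRRR
RKKKKGRRR
RKKKKRRRR
RKKKKRRRR
RRRRRRRRR
After op 4 paint(4,7,K):
RGRRRRRRR
RKKKKGRRR
RKKKKRRRR
RKKKKRRRR
RRRRRRRKR
After op 5 paint(2,4,K):
RGRRRRRRR
RKKKKGRRR
RKKKKRRRR
RKKKKRRRR
RRRRRRRKR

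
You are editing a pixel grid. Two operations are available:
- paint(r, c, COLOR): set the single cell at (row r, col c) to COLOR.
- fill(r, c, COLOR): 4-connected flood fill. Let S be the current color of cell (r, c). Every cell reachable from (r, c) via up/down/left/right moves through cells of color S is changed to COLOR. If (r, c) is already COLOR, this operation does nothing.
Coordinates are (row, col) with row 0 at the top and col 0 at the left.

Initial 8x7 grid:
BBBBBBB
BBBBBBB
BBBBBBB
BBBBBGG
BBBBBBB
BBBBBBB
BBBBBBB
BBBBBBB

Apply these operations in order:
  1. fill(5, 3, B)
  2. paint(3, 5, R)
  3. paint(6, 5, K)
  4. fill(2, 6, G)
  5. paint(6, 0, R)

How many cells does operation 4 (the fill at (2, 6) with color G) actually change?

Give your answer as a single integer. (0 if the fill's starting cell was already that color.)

Answer: 53

Derivation:
After op 1 fill(5,3,B) [0 cells changed]:
BBBBBBB
BBBBBBB
BBBBBBB
BBBBBGG
BBBBBBB
BBBBBBB
BBBBBBB
BBBBBBB
After op 2 paint(3,5,R):
BBBBBBB
BBBBBBB
BBBBBBB
BBBBBRG
BBBBBBB
BBBBBBB
BBBBBBB
BBBBBBB
After op 3 paint(6,5,K):
BBBBBBB
BBBBBBB
BBBBBBB
BBBBBRG
BBBBBBB
BBBBBBB
BBBBBKB
BBBBBBB
After op 4 fill(2,6,G) [53 cells changed]:
GGGGGGG
GGGGGGG
GGGGGGG
GGGGGRG
GGGGGGG
GGGGGGG
GGGGGKG
GGGGGGG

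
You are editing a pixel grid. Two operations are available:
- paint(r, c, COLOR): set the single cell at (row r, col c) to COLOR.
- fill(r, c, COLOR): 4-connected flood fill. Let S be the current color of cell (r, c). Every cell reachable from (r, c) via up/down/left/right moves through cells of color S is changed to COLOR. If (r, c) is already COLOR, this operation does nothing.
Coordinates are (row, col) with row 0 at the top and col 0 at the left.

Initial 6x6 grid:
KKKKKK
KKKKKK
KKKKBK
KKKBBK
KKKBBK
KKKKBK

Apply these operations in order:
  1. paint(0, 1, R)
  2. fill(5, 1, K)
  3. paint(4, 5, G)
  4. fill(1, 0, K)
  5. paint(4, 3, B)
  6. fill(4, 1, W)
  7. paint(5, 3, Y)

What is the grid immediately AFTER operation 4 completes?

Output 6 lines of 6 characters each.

Answer: KRKKKK
KKKKKK
KKKKBK
KKKBBK
KKKBBG
KKKKBK

Derivation:
After op 1 paint(0,1,R):
KRKKKK
KKKKKK
KKKKBK
KKKBBK
KKKBBK
KKKKBK
After op 2 fill(5,1,K) [0 cells changed]:
KRKKKK
KKKKKK
KKKKBK
KKKBBK
KKKBBK
KKKKBK
After op 3 paint(4,5,G):
KRKKKK
KKKKKK
KKKKBK
KKKBBK
KKKBBG
KKKKBK
After op 4 fill(1,0,K) [0 cells changed]:
KRKKKK
KKKKKK
KKKKBK
KKKBBK
KKKBBG
KKKKBK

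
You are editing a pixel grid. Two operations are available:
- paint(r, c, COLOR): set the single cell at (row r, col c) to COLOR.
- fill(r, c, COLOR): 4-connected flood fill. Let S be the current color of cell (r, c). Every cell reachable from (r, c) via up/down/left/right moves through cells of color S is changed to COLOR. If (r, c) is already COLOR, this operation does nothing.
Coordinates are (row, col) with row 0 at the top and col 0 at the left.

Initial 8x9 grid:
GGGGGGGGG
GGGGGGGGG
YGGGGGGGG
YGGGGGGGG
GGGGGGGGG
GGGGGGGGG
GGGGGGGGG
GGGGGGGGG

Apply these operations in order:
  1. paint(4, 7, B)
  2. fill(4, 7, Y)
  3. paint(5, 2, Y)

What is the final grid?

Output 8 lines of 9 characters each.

Answer: GGGGGGGGG
GGGGGGGGG
YGGGGGGGG
YGGGGGGGG
GGGGGGGYG
GGYGGGGGG
GGGGGGGGG
GGGGGGGGG

Derivation:
After op 1 paint(4,7,B):
GGGGGGGGG
GGGGGGGGG
YGGGGGGGG
YGGGGGGGG
GGGGGGGBG
GGGGGGGGG
GGGGGGGGG
GGGGGGGGG
After op 2 fill(4,7,Y) [1 cells changed]:
GGGGGGGGG
GGGGGGGGG
YGGGGGGGG
YGGGGGGGG
GGGGGGGYG
GGGGGGGGG
GGGGGGGGG
GGGGGGGGG
After op 3 paint(5,2,Y):
GGGGGGGGG
GGGGGGGGG
YGGGGGGGG
YGGGGGGGG
GGGGGGGYG
GGYGGGGGG
GGGGGGGGG
GGGGGGGGG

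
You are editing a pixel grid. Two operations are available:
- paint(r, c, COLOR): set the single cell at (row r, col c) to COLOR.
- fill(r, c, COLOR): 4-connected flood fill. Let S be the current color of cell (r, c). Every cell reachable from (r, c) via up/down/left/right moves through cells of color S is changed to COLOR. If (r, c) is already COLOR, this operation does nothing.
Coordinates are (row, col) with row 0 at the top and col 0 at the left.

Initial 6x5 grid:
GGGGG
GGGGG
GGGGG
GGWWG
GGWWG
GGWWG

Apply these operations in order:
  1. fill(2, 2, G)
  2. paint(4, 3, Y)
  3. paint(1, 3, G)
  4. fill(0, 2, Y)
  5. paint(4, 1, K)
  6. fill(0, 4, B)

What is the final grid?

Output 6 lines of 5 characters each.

Answer: BBBBB
BBBBB
BBBBB
BBWWB
BKWBB
BBWWB

Derivation:
After op 1 fill(2,2,G) [0 cells changed]:
GGGGG
GGGGG
GGGGG
GGWWG
GGWWG
GGWWG
After op 2 paint(4,3,Y):
GGGGG
GGGGG
GGGGG
GGWWG
GGWYG
GGWWG
After op 3 paint(1,3,G):
GGGGG
GGGGG
GGGGG
GGWWG
GGWYG
GGWWG
After op 4 fill(0,2,Y) [24 cells changed]:
YYYYY
YYYYY
YYYYY
YYWWY
YYWYY
YYWWY
After op 5 paint(4,1,K):
YYYYY
YYYYY
YYYYY
YYWWY
YKWYY
YYWWY
After op 6 fill(0,4,B) [24 cells changed]:
BBBBB
BBBBB
BBBBB
BBWWB
BKWBB
BBWWB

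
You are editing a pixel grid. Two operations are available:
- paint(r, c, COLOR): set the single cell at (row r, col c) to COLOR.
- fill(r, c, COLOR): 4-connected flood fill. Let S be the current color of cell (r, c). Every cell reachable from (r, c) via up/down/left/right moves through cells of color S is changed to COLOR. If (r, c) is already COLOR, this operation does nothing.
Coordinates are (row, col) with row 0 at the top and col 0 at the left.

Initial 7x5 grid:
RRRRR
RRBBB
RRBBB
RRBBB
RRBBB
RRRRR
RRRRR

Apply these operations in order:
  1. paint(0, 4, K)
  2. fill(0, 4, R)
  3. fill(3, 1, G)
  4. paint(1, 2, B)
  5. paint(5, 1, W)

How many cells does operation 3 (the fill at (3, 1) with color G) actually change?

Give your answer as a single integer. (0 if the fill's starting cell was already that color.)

After op 1 paint(0,4,K):
RRRRK
RRBBB
RRBBB
RRBBB
RRBBB
RRRRR
RRRRR
After op 2 fill(0,4,R) [1 cells changed]:
RRRRR
RRBBB
RRBBB
RRBBB
RRBBB
RRRRR
RRRRR
After op 3 fill(3,1,G) [23 cells changed]:
GGGGG
GGBBB
GGBBB
GGBBB
GGBBB
GGGGG
GGGGG

Answer: 23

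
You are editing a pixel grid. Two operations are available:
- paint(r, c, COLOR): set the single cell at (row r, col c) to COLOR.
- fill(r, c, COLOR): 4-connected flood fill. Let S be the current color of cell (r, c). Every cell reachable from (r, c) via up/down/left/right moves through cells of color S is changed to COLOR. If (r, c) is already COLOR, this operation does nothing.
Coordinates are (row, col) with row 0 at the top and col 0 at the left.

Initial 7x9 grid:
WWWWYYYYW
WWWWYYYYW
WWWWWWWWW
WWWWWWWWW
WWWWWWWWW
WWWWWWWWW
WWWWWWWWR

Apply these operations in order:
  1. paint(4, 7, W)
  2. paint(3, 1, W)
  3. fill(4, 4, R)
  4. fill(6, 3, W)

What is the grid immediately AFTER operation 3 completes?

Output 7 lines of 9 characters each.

Answer: RRRRYYYYR
RRRRYYYYR
RRRRRRRRR
RRRRRRRRR
RRRRRRRRR
RRRRRRRRR
RRRRRRRRR

Derivation:
After op 1 paint(4,7,W):
WWWWYYYYW
WWWWYYYYW
WWWWWWWWW
WWWWWWWWW
WWWWWWWWW
WWWWWWWWW
WWWWWWWWR
After op 2 paint(3,1,W):
WWWWYYYYW
WWWWYYYYW
WWWWWWWWW
WWWWWWWWW
WWWWWWWWW
WWWWWWWWW
WWWWWWWWR
After op 3 fill(4,4,R) [54 cells changed]:
RRRRYYYYR
RRRRYYYYR
RRRRRRRRR
RRRRRRRRR
RRRRRRRRR
RRRRRRRRR
RRRRRRRRR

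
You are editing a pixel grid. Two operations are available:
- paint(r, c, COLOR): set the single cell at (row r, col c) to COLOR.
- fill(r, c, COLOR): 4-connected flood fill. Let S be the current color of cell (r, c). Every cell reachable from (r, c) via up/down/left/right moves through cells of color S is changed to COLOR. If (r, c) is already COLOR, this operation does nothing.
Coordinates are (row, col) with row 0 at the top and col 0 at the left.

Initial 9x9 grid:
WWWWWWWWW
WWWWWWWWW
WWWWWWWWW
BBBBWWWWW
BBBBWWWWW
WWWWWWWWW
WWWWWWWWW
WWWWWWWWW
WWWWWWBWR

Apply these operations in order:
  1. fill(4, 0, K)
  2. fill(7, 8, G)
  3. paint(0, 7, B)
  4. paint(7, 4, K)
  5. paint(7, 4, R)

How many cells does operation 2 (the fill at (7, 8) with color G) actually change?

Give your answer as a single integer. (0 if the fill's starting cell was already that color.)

After op 1 fill(4,0,K) [8 cells changed]:
WWWWWWWWW
WWWWWWWWW
WWWWWWWWW
KKKKWWWWW
KKKKWWWWW
WWWWWWWWW
WWWWWWWWW
WWWWWWWWW
WWWWWWBWR
After op 2 fill(7,8,G) [71 cells changed]:
GGGGGGGGG
GGGGGGGGG
GGGGGGGGG
KKKKGGGGG
KKKKGGGGG
GGGGGGGGG
GGGGGGGGG
GGGGGGGGG
GGGGGGBGR

Answer: 71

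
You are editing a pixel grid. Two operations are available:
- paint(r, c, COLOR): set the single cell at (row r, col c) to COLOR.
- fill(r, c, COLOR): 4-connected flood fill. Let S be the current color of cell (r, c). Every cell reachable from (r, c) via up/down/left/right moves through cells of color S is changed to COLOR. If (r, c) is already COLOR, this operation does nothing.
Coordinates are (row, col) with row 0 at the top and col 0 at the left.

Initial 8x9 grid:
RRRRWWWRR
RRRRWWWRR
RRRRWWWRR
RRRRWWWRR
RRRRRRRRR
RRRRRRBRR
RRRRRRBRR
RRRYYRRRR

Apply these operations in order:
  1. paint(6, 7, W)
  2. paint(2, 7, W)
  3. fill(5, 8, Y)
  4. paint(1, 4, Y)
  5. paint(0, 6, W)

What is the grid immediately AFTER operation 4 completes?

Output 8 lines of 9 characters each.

Answer: YYYYWWWYY
YYYYYWWYY
YYYYWWWWY
YYYYWWWYY
YYYYYYYYY
YYYYYYBYY
YYYYYYBWY
YYYYYYYYY

Derivation:
After op 1 paint(6,7,W):
RRRRWWWRR
RRRRWWWRR
RRRRWWWRR
RRRRWWWRR
RRRRRRRRR
RRRRRRBRR
RRRRRRBWR
RRRYYRRRR
After op 2 paint(2,7,W):
RRRRWWWRR
RRRRWWWRR
RRRRWWWWR
RRRRWWWRR
RRRRRRRRR
RRRRRRBRR
RRRRRRBWR
RRRYYRRRR
After op 3 fill(5,8,Y) [54 cells changed]:
YYYYWWWYY
YYYYWWWYY
YYYYWWWWY
YYYYWWWYY
YYYYYYYYY
YYYYYYBYY
YYYYYYBWY
YYYYYYYYY
After op 4 paint(1,4,Y):
YYYYWWWYY
YYYYYWWYY
YYYYWWWWY
YYYYWWWYY
YYYYYYYYY
YYYYYYBYY
YYYYYYBWY
YYYYYYYYY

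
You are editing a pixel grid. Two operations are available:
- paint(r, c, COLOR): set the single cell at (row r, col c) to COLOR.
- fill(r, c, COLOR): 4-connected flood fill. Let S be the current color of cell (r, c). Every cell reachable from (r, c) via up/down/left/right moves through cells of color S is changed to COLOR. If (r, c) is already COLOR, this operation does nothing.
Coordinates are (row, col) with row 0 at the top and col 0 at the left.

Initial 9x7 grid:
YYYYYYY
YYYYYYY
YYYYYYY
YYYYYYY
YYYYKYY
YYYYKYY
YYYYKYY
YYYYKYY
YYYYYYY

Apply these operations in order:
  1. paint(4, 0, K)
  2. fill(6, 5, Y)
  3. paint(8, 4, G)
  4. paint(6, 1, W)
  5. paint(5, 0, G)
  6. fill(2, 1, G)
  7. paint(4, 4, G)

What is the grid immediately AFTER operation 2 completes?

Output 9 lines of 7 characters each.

Answer: YYYYYYY
YYYYYYY
YYYYYYY
YYYYYYY
KYYYKYY
YYYYKYY
YYYYKYY
YYYYKYY
YYYYYYY

Derivation:
After op 1 paint(4,0,K):
YYYYYYY
YYYYYYY
YYYYYYY
YYYYYYY
KYYYKYY
YYYYKYY
YYYYKYY
YYYYKYY
YYYYYYY
After op 2 fill(6,5,Y) [0 cells changed]:
YYYYYYY
YYYYYYY
YYYYYYY
YYYYYYY
KYYYKYY
YYYYKYY
YYYYKYY
YYYYKYY
YYYYYYY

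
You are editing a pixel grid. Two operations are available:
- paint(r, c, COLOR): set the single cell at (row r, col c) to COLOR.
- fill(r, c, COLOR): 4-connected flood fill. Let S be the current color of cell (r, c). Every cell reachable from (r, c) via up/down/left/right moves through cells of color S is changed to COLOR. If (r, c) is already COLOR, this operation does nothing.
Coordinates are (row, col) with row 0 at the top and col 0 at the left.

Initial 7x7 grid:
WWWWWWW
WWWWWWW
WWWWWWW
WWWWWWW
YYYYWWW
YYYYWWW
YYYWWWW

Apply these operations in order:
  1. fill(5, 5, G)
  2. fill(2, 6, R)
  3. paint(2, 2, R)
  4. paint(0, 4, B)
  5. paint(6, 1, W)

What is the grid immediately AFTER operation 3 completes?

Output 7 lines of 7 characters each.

Answer: RRRRRRR
RRRRRRR
RRRRRRR
RRRRRRR
YYYYRRR
YYYYRRR
YYYRRRR

Derivation:
After op 1 fill(5,5,G) [38 cells changed]:
GGGGGGG
GGGGGGG
GGGGGGG
GGGGGGG
YYYYGGG
YYYYGGG
YYYGGGG
After op 2 fill(2,6,R) [38 cells changed]:
RRRRRRR
RRRRRRR
RRRRRRR
RRRRRRR
YYYYRRR
YYYYRRR
YYYRRRR
After op 3 paint(2,2,R):
RRRRRRR
RRRRRRR
RRRRRRR
RRRRRRR
YYYYRRR
YYYYRRR
YYYRRRR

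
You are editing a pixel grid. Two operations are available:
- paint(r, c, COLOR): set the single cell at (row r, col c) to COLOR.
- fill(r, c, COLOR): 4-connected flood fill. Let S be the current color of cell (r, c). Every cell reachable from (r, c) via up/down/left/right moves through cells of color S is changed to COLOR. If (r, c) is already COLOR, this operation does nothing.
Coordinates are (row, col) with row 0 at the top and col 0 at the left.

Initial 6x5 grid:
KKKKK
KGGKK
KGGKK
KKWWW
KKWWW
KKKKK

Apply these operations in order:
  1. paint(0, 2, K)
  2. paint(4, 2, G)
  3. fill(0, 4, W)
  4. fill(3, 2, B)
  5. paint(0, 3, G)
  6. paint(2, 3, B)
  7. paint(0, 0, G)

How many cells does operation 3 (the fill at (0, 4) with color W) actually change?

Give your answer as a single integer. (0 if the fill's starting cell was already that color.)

Answer: 20

Derivation:
After op 1 paint(0,2,K):
KKKKK
KGGKK
KGGKK
KKWWW
KKWWW
KKKKK
After op 2 paint(4,2,G):
KKKKK
KGGKK
KGGKK
KKWWW
KKGWW
KKKKK
After op 3 fill(0,4,W) [20 cells changed]:
WWWWW
WGGWW
WGGWW
WWWWW
WWGWW
WWWWW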